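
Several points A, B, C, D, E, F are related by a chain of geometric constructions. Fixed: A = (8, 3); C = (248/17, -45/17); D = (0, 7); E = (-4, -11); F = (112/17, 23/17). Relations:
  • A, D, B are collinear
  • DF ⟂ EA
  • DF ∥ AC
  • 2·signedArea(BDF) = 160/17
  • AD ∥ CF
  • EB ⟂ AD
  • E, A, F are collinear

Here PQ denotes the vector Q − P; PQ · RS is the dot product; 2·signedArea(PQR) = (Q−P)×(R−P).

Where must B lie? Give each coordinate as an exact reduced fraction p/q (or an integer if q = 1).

B = (4, 5)

1. B_x = 4  [A, D, B are collinear ∩ EB ⟂ AD]
2. B_y = 5  [A, D, B are collinear ∩ EB ⟂ AD]
   → B = (4, 5)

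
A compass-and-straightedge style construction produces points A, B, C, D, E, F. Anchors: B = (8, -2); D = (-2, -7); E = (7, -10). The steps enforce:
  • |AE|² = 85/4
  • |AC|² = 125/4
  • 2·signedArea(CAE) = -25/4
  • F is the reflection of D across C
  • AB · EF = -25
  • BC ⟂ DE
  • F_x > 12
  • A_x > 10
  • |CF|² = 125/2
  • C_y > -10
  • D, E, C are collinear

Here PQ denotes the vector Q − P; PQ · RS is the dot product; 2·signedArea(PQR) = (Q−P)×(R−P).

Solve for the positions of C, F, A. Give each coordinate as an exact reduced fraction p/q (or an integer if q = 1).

1. C_x = 11/2  [D, E, C are collinear ∩ BC ⟂ DE]
2. C_y = -19/2  [D, E, C are collinear ∩ BC ⟂ DE]
   → C = (11/2, -19/2)
3. F_x = 13  [F is the reflection of D across C]
4. F_y = -12  [F is the reflection of D across C]
   → F = (13, -12)
5. A_x = 21/2  [AB · EF = -25 ∩ 2·signedArea(CAE) = -25/4]
6. A_y = -7  [AB · EF = -25 ∩ 2·signedArea(CAE) = -25/4]
   → A = (21/2, -7)

A = (21/2, -7)
C = (11/2, -19/2)
F = (13, -12)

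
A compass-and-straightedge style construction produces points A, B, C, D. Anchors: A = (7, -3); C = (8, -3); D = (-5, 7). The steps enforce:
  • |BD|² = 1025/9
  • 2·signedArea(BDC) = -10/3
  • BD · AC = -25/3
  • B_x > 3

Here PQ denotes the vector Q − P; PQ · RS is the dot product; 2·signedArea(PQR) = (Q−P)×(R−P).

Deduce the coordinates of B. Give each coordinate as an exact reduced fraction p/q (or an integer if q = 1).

1. B_x = 10/3  [BD · AC = -25/3 ∩ 2·signedArea(BDC) = -10/3]
2. B_y = 1/3  [BD · AC = -25/3 ∩ 2·signedArea(BDC) = -10/3]
   → B = (10/3, 1/3)

B = (10/3, 1/3)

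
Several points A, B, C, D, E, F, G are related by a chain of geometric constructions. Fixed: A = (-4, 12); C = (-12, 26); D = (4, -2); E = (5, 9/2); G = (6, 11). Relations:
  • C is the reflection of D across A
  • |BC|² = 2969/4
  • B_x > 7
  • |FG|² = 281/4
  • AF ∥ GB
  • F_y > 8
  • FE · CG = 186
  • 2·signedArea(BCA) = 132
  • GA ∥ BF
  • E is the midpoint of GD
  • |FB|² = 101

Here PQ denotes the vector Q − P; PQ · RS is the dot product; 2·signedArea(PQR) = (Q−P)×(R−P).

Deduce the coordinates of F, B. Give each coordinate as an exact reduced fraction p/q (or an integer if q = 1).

B = (8, 15/2)
F = (-2, 17/2)

1. B_x = 8  [line 14·x + 8·y + -172 = 0 ∩ |BC|² = 2969/4]
2. B_y = 15/2  [line 14·x + 8·y + -172 = 0 ∩ |BC|² = 2969/4]
   → B = (8, 15/2)
3. F_x = -2  [FE · CG = 186 ∩ GA ∥ BF]
4. F_y = 17/2  [FE · CG = 186 ∩ GA ∥ BF]
   → F = (-2, 17/2)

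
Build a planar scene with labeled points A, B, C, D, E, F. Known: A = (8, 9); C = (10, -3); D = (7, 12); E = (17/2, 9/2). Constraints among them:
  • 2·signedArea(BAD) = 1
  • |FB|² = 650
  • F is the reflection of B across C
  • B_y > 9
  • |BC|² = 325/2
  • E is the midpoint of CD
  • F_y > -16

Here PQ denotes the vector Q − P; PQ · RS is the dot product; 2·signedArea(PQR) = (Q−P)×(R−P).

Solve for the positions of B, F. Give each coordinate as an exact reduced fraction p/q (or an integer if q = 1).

1. B_x = 15/2  [line -3·x + -1·y + 32 = 0 ∩ |BC|² = 325/2]
2. B_y = 19/2  [line -3·x + -1·y + 32 = 0 ∩ |BC|² = 325/2]
   → B = (15/2, 19/2)
3. F_x = 25/2  [F is the reflection of B across C]
4. F_y = -31/2  [F is the reflection of B across C]
   → F = (25/2, -31/2)

B = (15/2, 19/2)
F = (25/2, -31/2)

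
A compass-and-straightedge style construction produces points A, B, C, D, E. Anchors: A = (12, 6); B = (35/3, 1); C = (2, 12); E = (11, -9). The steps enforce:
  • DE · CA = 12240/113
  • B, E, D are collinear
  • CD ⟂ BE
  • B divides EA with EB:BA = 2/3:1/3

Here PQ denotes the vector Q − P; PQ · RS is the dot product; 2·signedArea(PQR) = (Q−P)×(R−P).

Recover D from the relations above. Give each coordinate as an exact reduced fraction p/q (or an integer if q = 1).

1. D_x = 1396/113  [B, E, D are collinear ∩ CD ⟂ BE]
2. D_y = 1278/113  [B, E, D are collinear ∩ CD ⟂ BE]
   → D = (1396/113, 1278/113)

D = (1396/113, 1278/113)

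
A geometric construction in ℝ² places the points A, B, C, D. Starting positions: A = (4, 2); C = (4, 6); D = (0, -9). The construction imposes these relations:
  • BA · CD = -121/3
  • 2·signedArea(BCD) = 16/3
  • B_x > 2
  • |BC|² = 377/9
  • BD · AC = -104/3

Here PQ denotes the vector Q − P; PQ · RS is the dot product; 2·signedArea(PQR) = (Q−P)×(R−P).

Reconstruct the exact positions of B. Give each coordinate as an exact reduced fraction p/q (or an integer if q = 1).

B = (8/3, -1/3)

1. B_x = 8/3  [2·signedArea(BCD) = 16/3 ∩ BD · AC = -104/3]
2. B_y = -1/3  [2·signedArea(BCD) = 16/3 ∩ BD · AC = -104/3]
   → B = (8/3, -1/3)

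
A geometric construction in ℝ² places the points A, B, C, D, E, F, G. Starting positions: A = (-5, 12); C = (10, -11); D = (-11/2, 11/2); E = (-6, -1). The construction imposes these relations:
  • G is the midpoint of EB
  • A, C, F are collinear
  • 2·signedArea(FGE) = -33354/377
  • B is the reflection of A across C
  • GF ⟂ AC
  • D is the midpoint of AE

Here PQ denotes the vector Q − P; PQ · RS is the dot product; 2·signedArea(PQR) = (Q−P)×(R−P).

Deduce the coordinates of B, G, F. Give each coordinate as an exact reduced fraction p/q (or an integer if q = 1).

B = (25, -34)
F = (4835/377, -5780/377)
G = (19/2, -35/2)

1. B_x = 25  [B is the reflection of A across C]
2. B_y = -34  [B is the reflection of A across C]
   → B = (25, -34)
3. G_x = 19/2  [G is the midpoint of EB]
4. G_y = -35/2  [G is the midpoint of EB]
   → G = (19/2, -35/2)
5. F_x = 4835/377  [A, C, F are collinear ∩ GF ⟂ AC]
6. F_y = -5780/377  [A, C, F are collinear ∩ GF ⟂ AC]
   → F = (4835/377, -5780/377)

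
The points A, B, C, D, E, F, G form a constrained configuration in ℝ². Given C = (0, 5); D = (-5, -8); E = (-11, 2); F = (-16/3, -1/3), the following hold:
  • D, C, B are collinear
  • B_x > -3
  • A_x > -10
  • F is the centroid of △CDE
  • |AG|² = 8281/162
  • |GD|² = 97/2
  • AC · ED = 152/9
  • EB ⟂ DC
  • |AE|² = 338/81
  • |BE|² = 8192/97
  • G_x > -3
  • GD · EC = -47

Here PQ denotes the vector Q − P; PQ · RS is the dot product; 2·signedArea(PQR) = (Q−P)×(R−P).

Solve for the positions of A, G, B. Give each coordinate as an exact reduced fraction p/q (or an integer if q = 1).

1. A_x = -82/9  [line -6·x + 10·y + -602/9 = 0 ∩ |AE|² = 338/81]
2. A_y = 11/9  [line -6·x + 10·y + -602/9 = 0 ∩ |AE|² = 338/81]
   → A = (-82/9, 11/9)
3. G_x = -5/2  [line -11·x + -3·y + -32 = 0 ∩ |AG|² = 8281/162]
4. G_y = -3/2  [line -11·x + -3·y + -32 = 0 ∩ |AG|² = 8281/162]
   → G = (-5/2, -3/2)
5. B_x = -235/97  [D, C, B are collinear ∩ EB ⟂ DC]
6. B_y = -126/97  [D, C, B are collinear ∩ EB ⟂ DC]
   → B = (-235/97, -126/97)

A = (-82/9, 11/9)
B = (-235/97, -126/97)
G = (-5/2, -3/2)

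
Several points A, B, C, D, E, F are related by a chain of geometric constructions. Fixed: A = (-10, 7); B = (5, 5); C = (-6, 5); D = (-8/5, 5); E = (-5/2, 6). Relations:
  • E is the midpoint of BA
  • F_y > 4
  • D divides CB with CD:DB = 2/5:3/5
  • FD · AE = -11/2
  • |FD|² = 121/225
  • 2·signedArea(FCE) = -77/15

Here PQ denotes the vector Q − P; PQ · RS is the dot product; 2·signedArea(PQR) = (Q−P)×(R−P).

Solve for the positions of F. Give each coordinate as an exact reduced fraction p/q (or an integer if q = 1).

1. F_x = -13/15  [FD · AE = -11/2 ∩ 2·signedArea(FCE) = -77/15]
2. F_y = 5  [FD · AE = -11/2 ∩ 2·signedArea(FCE) = -77/15]
   → F = (-13/15, 5)

F = (-13/15, 5)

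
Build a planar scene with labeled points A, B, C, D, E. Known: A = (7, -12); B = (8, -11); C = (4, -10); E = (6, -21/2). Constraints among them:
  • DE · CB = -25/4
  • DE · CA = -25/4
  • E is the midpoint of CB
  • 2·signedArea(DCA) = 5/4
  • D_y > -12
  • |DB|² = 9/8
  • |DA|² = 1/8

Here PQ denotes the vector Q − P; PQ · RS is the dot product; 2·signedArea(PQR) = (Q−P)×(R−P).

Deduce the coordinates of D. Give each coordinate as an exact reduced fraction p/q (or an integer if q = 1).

1. D_x = 29/4  [DE · CB = -25/4 ∩ DE · CA = -25/4]
2. D_y = -47/4  [DE · CB = -25/4 ∩ DE · CA = -25/4]
   → D = (29/4, -47/4)

D = (29/4, -47/4)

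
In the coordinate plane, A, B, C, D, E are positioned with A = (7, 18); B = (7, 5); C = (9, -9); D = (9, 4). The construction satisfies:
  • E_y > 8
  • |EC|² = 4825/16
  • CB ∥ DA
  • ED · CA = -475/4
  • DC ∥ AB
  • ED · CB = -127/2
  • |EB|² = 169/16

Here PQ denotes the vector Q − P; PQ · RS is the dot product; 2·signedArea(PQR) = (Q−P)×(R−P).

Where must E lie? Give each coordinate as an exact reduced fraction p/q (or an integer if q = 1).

E = (7, 33/4)

1. E_x = 7  [ED · CA = -475/4 ∩ ED · CB = -127/2]
2. E_y = 33/4  [ED · CA = -475/4 ∩ ED · CB = -127/2]
   → E = (7, 33/4)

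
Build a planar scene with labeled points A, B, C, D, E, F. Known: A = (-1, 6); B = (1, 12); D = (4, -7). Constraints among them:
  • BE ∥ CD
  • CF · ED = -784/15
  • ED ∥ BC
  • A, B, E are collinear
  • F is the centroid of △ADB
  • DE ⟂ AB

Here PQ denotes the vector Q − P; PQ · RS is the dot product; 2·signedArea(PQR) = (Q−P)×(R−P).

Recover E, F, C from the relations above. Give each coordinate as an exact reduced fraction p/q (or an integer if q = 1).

C = (47/5, 46/5)
E = (-22/5, -21/5)
F = (4/3, 11/3)

1. E_x = -22/5  [A, B, E are collinear ∩ DE ⟂ AB]
2. E_y = -21/5  [A, B, E are collinear ∩ DE ⟂ AB]
   → E = (-22/5, -21/5)
3. F_x = 4/3  [F is the centroid of △ADB]
4. F_y = 11/3  [F is the centroid of △ADB]
   → F = (4/3, 11/3)
5. C_x = 47/5  [BE ∥ CD ∩ ED ∥ BC]
6. C_y = 46/5  [BE ∥ CD ∩ ED ∥ BC]
   → C = (47/5, 46/5)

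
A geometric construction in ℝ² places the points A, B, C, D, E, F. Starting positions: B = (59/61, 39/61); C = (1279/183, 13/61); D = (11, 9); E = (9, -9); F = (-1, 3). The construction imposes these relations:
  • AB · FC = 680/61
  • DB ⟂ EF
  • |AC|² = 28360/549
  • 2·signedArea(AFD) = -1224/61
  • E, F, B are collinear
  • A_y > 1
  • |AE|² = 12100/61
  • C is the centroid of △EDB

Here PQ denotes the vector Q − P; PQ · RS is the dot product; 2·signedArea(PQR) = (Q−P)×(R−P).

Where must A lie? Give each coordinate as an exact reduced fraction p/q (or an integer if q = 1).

A = (-1/61, 111/61)

1. A_x = -1/61  [2·signedArea(AFD) = -1224/61 ∩ AB · FC = 680/61]
2. A_y = 111/61  [2·signedArea(AFD) = -1224/61 ∩ AB · FC = 680/61]
   → A = (-1/61, 111/61)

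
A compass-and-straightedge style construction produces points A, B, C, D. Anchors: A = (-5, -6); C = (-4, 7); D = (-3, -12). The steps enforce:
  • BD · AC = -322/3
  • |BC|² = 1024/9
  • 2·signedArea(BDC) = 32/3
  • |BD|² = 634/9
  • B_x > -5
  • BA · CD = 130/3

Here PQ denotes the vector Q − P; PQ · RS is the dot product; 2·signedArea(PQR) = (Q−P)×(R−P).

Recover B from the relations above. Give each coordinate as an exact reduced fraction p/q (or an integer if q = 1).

1. B_x = -4  [BA · CD = 130/3 ∩ 2·signedArea(BDC) = 32/3]
2. B_y = -11/3  [BA · CD = 130/3 ∩ 2·signedArea(BDC) = 32/3]
   → B = (-4, -11/3)

B = (-4, -11/3)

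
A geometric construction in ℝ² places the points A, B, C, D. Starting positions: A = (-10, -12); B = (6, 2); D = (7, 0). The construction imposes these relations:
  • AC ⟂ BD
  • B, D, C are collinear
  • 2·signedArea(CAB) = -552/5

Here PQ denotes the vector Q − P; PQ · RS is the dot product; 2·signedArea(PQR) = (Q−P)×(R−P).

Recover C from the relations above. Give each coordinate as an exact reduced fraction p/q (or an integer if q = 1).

1. C_x = 42/5  [B, D, C are collinear ∩ AC ⟂ BD]
2. C_y = -14/5  [B, D, C are collinear ∩ AC ⟂ BD]
   → C = (42/5, -14/5)

C = (42/5, -14/5)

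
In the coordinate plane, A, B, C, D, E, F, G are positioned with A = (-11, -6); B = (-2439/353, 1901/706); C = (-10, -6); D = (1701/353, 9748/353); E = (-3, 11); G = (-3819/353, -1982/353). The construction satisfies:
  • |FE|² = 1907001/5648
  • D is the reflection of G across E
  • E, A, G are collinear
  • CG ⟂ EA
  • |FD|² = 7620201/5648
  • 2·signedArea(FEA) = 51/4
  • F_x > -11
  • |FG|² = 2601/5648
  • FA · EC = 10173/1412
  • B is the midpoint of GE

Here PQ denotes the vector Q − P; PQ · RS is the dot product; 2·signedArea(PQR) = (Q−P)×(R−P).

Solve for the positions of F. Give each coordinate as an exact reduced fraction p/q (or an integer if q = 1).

F = (-14409/1412, -2084/353)

1. F_x = -14409/1412  [FA · EC = 10173/1412 ∩ 2·signedArea(FEA) = 51/4]
2. F_y = -2084/353  [FA · EC = 10173/1412 ∩ 2·signedArea(FEA) = 51/4]
   → F = (-14409/1412, -2084/353)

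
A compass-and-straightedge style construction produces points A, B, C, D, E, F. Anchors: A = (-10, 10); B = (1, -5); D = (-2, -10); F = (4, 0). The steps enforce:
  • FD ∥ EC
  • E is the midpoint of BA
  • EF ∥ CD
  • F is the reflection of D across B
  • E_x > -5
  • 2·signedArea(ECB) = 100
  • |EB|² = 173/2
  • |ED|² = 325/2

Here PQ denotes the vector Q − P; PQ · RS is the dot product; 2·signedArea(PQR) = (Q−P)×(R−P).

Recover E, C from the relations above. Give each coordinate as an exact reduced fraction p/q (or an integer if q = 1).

C = (-21/2, -15/2)
E = (-9/2, 5/2)

1. E_x = -9/2  [E is the midpoint of BA]
2. E_y = 5/2  [E is the midpoint of BA]
   → E = (-9/2, 5/2)
3. C_x = -21/2  [EF ∥ CD ∩ FD ∥ EC]
4. C_y = -15/2  [EF ∥ CD ∩ FD ∥ EC]
   → C = (-21/2, -15/2)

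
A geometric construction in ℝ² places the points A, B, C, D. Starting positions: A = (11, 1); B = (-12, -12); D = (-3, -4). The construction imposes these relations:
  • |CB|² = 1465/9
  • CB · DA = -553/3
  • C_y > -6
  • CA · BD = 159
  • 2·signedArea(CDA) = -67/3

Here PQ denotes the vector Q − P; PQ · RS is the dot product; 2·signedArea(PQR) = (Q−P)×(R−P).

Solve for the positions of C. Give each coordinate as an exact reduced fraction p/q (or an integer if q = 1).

C = (-4/3, -5)

1. C_x = -4/3  [CB · DA = -553/3 ∩ CA · BD = 159]
2. C_y = -5  [CB · DA = -553/3 ∩ CA · BD = 159]
   → C = (-4/3, -5)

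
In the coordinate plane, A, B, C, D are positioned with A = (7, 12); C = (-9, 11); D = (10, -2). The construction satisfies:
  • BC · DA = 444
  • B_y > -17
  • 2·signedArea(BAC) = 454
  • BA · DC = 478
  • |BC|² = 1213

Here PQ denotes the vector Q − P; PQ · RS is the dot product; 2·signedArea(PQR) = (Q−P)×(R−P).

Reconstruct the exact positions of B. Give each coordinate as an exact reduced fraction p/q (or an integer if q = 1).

1. B_x = 13  [BA · DC = 478 ∩ 2·signedArea(BAC) = 454]
2. B_y = -16  [BA · DC = 478 ∩ 2·signedArea(BAC) = 454]
   → B = (13, -16)

B = (13, -16)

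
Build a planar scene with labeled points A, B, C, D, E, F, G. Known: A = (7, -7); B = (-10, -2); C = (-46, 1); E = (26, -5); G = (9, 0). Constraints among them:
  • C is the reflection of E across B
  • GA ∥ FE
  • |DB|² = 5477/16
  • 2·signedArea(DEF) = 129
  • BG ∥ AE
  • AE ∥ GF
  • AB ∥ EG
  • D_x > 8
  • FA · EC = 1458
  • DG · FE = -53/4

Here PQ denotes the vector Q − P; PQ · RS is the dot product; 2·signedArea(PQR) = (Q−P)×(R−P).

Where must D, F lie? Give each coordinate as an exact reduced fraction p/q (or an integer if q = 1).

D = (17/2, -7/4)
F = (28, 2)

1. F_x = 28  [GA ∥ FE ∩ AE ∥ GF]
2. F_y = 2  [GA ∥ FE ∩ AE ∥ GF]
   → F = (28, 2)
3. D_x = 17/2  [2·signedArea(DEF) = 129 ∩ DG · FE = -53/4]
4. D_y = -7/4  [2·signedArea(DEF) = 129 ∩ DG · FE = -53/4]
   → D = (17/2, -7/4)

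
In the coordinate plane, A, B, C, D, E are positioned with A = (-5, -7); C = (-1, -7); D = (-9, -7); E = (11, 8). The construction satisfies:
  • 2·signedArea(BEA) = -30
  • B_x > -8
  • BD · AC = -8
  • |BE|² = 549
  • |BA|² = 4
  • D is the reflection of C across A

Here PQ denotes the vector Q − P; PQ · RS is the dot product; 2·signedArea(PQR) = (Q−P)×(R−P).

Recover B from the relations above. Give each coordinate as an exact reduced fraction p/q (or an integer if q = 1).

1. B_x = -7  [2·signedArea(BEA) = -30 ∩ BD · AC = -8]
2. B_y = -7  [2·signedArea(BEA) = -30 ∩ BD · AC = -8]
   → B = (-7, -7)

B = (-7, -7)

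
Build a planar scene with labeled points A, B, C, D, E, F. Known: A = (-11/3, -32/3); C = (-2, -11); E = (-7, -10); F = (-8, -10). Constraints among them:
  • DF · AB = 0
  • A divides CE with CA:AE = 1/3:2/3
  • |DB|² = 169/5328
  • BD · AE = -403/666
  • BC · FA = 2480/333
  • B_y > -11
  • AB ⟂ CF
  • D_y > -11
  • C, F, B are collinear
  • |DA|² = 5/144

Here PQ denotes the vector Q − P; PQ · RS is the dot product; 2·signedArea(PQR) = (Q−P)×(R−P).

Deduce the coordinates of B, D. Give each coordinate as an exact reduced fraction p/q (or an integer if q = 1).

1. B_x = -136/37  [C, F, B are collinear ∩ AB ⟂ CF]
2. B_y = -1190/111  [C, F, B are collinear ∩ AB ⟂ CF]
   → B = (-136/37, -1190/111)
3. D_x = -7/2  [DF · AB = 0 ∩ BD · AE = -403/666]
4. D_y = -43/4  [DF · AB = 0 ∩ BD · AE = -403/666]
   → D = (-7/2, -43/4)

B = (-136/37, -1190/111)
D = (-7/2, -43/4)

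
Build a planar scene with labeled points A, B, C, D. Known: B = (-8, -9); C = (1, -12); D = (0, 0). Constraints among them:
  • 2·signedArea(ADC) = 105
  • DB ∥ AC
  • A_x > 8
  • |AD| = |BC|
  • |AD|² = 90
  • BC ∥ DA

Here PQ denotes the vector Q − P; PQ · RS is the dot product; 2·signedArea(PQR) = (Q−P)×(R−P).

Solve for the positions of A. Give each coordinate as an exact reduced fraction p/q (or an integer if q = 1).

1. A_x = 9  [DB ∥ AC ∩ BC ∥ DA]
2. A_y = -3  [DB ∥ AC ∩ BC ∥ DA]
   → A = (9, -3)

A = (9, -3)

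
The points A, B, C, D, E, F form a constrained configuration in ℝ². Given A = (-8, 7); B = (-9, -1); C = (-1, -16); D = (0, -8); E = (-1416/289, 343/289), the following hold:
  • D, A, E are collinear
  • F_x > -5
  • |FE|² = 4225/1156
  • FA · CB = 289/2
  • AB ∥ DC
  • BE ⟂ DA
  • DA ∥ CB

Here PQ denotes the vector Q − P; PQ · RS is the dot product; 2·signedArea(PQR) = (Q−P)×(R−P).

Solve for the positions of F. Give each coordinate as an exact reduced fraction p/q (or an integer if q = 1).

1. F_x = -4  [line 8·x + -15·y + 49/2 = 0 ∩ |FE|² = 4225/1156]
2. F_y = -1/2  [line 8·x + -15·y + 49/2 = 0 ∩ |FE|² = 4225/1156]
   → F = (-4, -1/2)

F = (-4, -1/2)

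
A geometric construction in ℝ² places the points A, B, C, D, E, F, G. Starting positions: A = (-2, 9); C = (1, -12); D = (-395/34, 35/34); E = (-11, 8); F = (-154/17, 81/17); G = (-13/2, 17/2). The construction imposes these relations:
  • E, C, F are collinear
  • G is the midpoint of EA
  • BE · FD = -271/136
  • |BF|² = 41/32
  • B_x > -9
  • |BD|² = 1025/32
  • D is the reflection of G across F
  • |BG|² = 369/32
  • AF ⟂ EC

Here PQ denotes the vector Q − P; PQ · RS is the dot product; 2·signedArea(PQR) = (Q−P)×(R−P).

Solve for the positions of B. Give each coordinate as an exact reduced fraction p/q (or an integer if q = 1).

B = (-1145/136, 775/136)

1. B_x = -1145/136  [line 87/34·x + 127/34·y + 35/136 = 0 ∩ |BF|² = 41/32]
2. B_y = 775/136  [line 87/34·x + 127/34·y + 35/136 = 0 ∩ |BF|² = 41/32]
   → B = (-1145/136, 775/136)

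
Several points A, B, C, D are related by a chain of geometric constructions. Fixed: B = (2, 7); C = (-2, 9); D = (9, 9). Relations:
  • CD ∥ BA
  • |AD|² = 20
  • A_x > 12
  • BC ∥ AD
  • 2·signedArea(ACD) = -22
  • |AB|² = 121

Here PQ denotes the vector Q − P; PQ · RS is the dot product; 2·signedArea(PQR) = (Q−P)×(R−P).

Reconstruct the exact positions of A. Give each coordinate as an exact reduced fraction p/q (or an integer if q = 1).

A = (13, 7)

1. A_x = 13  [BC ∥ AD ∩ CD ∥ BA]
2. A_y = 7  [BC ∥ AD ∩ CD ∥ BA]
   → A = (13, 7)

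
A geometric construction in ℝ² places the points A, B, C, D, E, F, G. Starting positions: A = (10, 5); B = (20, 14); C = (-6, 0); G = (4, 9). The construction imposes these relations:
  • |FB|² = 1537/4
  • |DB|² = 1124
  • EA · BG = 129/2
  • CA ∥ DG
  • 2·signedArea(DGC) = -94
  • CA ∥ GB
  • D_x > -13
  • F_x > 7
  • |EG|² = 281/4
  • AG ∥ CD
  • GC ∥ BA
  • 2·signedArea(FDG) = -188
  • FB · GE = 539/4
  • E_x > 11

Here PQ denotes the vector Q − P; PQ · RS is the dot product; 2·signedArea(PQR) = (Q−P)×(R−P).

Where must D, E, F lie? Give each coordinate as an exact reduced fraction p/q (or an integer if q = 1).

1. D_x = -12  [CA ∥ DG ∩ AG ∥ CD]
2. D_y = 4  [CA ∥ DG ∩ AG ∥ CD]
   → D = (-12, 4)
3. E_x = 12  [line 16·x + 5·y + -499/2 = 0 ∩ |EG|² = 281/4]
4. E_y = 23/2  [line 16·x + 5·y + -499/2 = 0 ∩ |EG|² = 281/4]
   → E = (12, 23/2)
5. F_x = 8  [2·signedArea(FDG) = -188 ∩ FB · GE = 539/4]
6. F_y = -3/2  [2·signedArea(FDG) = -188 ∩ FB · GE = 539/4]
   → F = (8, -3/2)

D = (-12, 4)
E = (12, 23/2)
F = (8, -3/2)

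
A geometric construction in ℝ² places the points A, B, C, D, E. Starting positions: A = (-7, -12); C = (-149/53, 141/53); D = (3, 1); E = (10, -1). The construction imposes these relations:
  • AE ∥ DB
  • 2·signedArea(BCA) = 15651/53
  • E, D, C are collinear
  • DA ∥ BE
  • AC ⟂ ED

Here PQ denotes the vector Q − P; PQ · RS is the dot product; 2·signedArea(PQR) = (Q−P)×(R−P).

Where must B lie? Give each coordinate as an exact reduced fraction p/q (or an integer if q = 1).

1. B_x = 20  [DA ∥ BE ∩ AE ∥ DB]
2. B_y = 12  [DA ∥ BE ∩ AE ∥ DB]
   → B = (20, 12)

B = (20, 12)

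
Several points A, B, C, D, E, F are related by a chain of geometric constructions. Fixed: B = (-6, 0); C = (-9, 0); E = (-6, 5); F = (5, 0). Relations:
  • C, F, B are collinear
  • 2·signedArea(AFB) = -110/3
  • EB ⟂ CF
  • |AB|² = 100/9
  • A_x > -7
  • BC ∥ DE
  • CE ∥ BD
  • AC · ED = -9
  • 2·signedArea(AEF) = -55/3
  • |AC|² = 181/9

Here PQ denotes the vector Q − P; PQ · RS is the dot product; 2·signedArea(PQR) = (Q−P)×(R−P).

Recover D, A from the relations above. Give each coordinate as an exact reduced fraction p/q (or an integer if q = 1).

1. D_x = -3  [BC ∥ DE ∩ CE ∥ BD]
2. D_y = 5  [BC ∥ DE ∩ CE ∥ BD]
   → D = (-3, 5)
3. A_x = -6  [2·signedArea(AEF) = -55/3 ∩ 2·signedArea(AFB) = -110/3]
4. A_y = 10/3  [2·signedArea(AEF) = -55/3 ∩ 2·signedArea(AFB) = -110/3]
   → A = (-6, 10/3)

A = (-6, 10/3)
D = (-3, 5)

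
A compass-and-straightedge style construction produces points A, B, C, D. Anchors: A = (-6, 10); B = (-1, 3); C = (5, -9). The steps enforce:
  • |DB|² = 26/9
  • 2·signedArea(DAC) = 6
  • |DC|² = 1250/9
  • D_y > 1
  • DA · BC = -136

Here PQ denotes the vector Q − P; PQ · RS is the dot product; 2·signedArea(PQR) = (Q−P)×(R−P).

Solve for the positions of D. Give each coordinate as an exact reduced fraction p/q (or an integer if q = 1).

1. D_x = -2/3  [DA · BC = -136 ∩ 2·signedArea(DAC) = 6]
2. D_y = 4/3  [DA · BC = -136 ∩ 2·signedArea(DAC) = 6]
   → D = (-2/3, 4/3)

D = (-2/3, 4/3)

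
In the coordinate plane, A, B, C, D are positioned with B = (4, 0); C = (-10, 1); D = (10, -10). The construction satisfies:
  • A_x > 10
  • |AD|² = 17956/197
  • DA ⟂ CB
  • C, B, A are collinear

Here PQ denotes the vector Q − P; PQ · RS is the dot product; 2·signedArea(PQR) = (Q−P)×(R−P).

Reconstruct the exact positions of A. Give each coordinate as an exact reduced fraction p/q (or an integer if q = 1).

1. A_x = 2104/197  [C, B, A are collinear ∩ DA ⟂ CB]
2. A_y = -94/197  [C, B, A are collinear ∩ DA ⟂ CB]
   → A = (2104/197, -94/197)

A = (2104/197, -94/197)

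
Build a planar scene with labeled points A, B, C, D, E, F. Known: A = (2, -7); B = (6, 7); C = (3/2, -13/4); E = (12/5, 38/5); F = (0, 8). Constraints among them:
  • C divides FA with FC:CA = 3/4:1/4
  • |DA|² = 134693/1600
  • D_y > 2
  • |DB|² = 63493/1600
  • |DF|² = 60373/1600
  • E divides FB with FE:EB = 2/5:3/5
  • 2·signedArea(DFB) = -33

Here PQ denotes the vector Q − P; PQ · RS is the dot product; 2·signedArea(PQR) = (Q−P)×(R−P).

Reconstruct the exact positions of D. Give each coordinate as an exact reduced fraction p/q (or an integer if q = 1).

1. D_x = 39/20  [line 1·x + 6·y + -15 = 0 ∩ |DA|² = 134693/1600]
2. D_y = 87/40  [line 1·x + 6·y + -15 = 0 ∩ |DA|² = 134693/1600]
   → D = (39/20, 87/40)

D = (39/20, 87/40)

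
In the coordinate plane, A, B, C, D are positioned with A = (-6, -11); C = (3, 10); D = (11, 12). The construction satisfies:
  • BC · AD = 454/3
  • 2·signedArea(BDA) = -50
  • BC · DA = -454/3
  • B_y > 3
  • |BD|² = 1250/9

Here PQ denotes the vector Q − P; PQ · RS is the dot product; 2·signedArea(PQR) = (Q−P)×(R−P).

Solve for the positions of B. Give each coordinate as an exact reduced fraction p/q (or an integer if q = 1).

B = (8/3, 11/3)

1. B_x = 8/3  [BC · AD = 454/3 ∩ 2·signedArea(BDA) = -50]
2. B_y = 11/3  [BC · AD = 454/3 ∩ 2·signedArea(BDA) = -50]
   → B = (8/3, 11/3)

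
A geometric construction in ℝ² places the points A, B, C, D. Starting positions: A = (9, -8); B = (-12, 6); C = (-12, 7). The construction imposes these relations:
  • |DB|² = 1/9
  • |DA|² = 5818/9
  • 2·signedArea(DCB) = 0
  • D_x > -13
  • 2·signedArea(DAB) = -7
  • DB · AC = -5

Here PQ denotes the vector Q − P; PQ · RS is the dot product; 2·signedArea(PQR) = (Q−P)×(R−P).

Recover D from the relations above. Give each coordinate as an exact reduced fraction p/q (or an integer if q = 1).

D = (-12, 19/3)

1. D_x = -12  [2·signedArea(DCB) = 0 ∩ 2·signedArea(DAB) = -7]
2. D_y = 19/3  [2·signedArea(DCB) = 0 ∩ 2·signedArea(DAB) = -7]
   → D = (-12, 19/3)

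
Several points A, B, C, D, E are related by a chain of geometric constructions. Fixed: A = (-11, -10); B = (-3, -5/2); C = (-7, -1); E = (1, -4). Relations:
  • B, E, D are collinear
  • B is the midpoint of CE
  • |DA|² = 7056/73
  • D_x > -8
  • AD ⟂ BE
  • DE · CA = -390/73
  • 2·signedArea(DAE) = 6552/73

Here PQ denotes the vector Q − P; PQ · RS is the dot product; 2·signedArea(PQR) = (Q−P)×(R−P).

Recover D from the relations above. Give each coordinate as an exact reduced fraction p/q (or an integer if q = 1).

D = (-551/73, -58/73)

1. D_x = -551/73  [B, E, D are collinear ∩ AD ⟂ BE]
2. D_y = -58/73  [B, E, D are collinear ∩ AD ⟂ BE]
   → D = (-551/73, -58/73)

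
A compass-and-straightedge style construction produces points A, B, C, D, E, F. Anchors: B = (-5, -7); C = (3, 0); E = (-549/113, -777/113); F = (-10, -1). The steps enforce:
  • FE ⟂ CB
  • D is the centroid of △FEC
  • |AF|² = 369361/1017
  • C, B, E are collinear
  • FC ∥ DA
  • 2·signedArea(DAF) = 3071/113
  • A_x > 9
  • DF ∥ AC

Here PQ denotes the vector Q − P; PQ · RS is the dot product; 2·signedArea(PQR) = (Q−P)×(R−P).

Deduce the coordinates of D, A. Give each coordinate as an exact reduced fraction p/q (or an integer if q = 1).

1. D_x = -1340/339  [D is the centroid of △FEC]
2. D_y = -890/339  [D is the centroid of △FEC]
   → D = (-1340/339, -890/339)
3. A_x = 3067/339  [DF ∥ AC ∩ FC ∥ DA]
4. A_y = -551/339  [DF ∥ AC ∩ FC ∥ DA]
   → A = (3067/339, -551/339)

A = (3067/339, -551/339)
D = (-1340/339, -890/339)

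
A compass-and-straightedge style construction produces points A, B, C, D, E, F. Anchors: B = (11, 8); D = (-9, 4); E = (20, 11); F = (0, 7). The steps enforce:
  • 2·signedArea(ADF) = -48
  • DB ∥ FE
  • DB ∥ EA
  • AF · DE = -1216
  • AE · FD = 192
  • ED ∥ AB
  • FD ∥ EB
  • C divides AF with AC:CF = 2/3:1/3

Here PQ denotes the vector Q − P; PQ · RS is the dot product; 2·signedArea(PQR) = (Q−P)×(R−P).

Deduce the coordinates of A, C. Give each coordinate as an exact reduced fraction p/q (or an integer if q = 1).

A = (40, 15)
C = (40/3, 29/3)

1. A_x = 40  [ED ∥ AB ∩ DB ∥ EA]
2. A_y = 15  [ED ∥ AB ∩ DB ∥ EA]
   → A = (40, 15)
3. C_x = 40/3  [C divides AF with AC:CF = 2/3:1/3]
4. C_y = 29/3  [C divides AF with AC:CF = 2/3:1/3]
   → C = (40/3, 29/3)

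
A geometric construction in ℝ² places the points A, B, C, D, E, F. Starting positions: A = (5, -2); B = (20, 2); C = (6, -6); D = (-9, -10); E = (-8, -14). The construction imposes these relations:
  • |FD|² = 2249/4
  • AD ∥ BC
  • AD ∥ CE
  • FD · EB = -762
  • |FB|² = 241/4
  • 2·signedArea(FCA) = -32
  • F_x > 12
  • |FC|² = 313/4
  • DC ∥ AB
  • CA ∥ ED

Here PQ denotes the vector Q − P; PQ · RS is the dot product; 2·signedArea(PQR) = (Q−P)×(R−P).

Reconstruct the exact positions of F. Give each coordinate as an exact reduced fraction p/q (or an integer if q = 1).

1. F_x = 25/2  [FD · EB = -762 ∩ 2·signedArea(FCA) = -32]
2. F_y = 0  [FD · EB = -762 ∩ 2·signedArea(FCA) = -32]
   → F = (25/2, 0)

F = (25/2, 0)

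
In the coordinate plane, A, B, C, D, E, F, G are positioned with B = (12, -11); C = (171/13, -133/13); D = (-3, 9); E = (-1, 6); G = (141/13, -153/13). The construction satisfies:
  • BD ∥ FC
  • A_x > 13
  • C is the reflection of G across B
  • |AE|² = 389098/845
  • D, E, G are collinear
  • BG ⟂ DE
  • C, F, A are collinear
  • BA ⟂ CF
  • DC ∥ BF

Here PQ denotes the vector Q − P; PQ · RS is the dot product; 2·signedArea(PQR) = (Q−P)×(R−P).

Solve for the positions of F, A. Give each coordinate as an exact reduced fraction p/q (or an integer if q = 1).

A = (852/65, -661/65)
F = (366/13, -393/13)

1. F_x = 366/13  [BD ∥ FC ∩ DC ∥ BF]
2. F_y = -393/13  [BD ∥ FC ∩ DC ∥ BF]
   → F = (366/13, -393/13)
3. A_x = 852/65  [C, F, A are collinear ∩ BA ⟂ CF]
4. A_y = -661/65  [C, F, A are collinear ∩ BA ⟂ CF]
   → A = (852/65, -661/65)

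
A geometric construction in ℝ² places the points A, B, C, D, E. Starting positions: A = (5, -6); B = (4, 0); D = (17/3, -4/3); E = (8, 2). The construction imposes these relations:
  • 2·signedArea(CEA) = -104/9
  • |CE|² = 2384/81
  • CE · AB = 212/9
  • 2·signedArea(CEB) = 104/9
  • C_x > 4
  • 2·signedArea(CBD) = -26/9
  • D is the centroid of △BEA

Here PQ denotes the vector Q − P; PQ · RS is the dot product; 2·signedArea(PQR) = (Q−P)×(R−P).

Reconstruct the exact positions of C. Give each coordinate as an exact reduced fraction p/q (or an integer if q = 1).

C = (44/9, -22/9)

1. C_x = 44/9  [2·signedArea(CEB) = 104/9 ∩ CE · AB = 212/9]
2. C_y = -22/9  [2·signedArea(CEB) = 104/9 ∩ CE · AB = 212/9]
   → C = (44/9, -22/9)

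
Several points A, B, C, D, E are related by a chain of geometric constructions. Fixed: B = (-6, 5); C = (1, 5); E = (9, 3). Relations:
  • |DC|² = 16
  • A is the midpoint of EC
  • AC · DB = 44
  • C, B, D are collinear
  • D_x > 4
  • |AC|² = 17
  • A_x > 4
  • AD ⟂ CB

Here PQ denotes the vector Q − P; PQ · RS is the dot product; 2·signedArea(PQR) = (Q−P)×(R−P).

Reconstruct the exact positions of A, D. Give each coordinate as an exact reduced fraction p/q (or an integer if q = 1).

1. A_x = 5  [A is the midpoint of EC]
2. A_y = 4  [A is the midpoint of EC]
   → A = (5, 4)
3. D_x = 5  [C, B, D are collinear ∩ AD ⟂ CB]
4. D_y = 5  [C, B, D are collinear ∩ AD ⟂ CB]
   → D = (5, 5)

A = (5, 4)
D = (5, 5)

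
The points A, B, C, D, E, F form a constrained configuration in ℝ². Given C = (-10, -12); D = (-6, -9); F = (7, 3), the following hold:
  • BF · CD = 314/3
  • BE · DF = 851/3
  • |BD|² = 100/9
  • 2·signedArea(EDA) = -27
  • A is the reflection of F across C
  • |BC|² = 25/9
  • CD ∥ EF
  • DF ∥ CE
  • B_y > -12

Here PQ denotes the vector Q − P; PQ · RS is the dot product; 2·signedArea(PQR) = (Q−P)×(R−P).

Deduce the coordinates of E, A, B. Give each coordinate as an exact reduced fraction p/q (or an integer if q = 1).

A = (-27, -27)
B = (-26/3, -11)
E = (3, 0)

1. E_x = 3  [CD ∥ EF ∩ DF ∥ CE]
2. E_y = 0  [CD ∥ EF ∩ DF ∥ CE]
   → E = (3, 0)
3. A_x = -27  [A is the reflection of F across C]
4. A_y = -27  [A is the reflection of F across C]
   → A = (-27, -27)
5. B_x = -26/3  [BF · CD = 314/3 ∩ BE · DF = 851/3]
6. B_y = -11  [BF · CD = 314/3 ∩ BE · DF = 851/3]
   → B = (-26/3, -11)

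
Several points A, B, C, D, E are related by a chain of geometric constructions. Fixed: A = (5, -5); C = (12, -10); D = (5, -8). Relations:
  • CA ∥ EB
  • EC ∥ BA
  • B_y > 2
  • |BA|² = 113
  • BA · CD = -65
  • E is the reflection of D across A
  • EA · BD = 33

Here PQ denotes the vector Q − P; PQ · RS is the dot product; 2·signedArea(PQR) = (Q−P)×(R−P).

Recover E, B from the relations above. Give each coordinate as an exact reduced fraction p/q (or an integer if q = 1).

B = (-2, 3)
E = (5, -2)

1. E_x = 5  [E is the reflection of D across A]
2. E_y = -2  [E is the reflection of D across A]
   → E = (5, -2)
3. B_x = -2  [EC ∥ BA ∩ CA ∥ EB]
4. B_y = 3  [EC ∥ BA ∩ CA ∥ EB]
   → B = (-2, 3)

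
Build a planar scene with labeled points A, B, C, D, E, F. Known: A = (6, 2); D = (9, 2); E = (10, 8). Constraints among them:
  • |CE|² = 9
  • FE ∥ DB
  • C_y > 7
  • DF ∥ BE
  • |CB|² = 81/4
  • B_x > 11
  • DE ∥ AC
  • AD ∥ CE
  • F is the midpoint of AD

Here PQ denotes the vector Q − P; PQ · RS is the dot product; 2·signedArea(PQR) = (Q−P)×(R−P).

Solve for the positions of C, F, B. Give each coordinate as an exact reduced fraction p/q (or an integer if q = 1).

B = (23/2, 8)
C = (7, 8)
F = (15/2, 2)

1. C_x = 7  [AD ∥ CE ∩ DE ∥ AC]
2. C_y = 8  [AD ∥ CE ∩ DE ∥ AC]
   → C = (7, 8)
3. F_x = 15/2  [F is the midpoint of AD]
4. F_y = 2  [F is the midpoint of AD]
   → F = (15/2, 2)
5. B_x = 23/2  [DF ∥ BE ∩ FE ∥ DB]
6. B_y = 8  [DF ∥ BE ∩ FE ∥ DB]
   → B = (23/2, 8)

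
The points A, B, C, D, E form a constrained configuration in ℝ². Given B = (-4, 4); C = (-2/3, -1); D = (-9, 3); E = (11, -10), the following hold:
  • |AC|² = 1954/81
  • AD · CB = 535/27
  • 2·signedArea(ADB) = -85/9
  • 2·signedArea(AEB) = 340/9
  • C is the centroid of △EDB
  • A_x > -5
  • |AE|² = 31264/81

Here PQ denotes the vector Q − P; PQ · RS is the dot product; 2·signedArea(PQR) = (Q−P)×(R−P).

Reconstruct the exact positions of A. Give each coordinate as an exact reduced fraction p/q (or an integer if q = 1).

A = (-41/9, 2)

1. A_x = -41/9  [2·signedArea(AEB) = 340/9 ∩ 2·signedArea(ADB) = -85/9]
2. A_y = 2  [2·signedArea(AEB) = 340/9 ∩ 2·signedArea(ADB) = -85/9]
   → A = (-41/9, 2)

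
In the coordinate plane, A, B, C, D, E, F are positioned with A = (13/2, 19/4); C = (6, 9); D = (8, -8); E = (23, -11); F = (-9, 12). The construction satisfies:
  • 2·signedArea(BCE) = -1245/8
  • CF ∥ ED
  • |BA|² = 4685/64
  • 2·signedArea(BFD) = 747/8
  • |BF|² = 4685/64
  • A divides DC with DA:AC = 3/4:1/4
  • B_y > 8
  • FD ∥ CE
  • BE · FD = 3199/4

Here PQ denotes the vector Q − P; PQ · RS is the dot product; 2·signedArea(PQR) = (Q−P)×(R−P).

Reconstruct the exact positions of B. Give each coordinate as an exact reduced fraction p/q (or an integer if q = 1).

1. B_x = -5/4  [2·signedArea(BFD) = 747/8 ∩ BE · FD = 3199/4]
2. B_y = 67/8  [2·signedArea(BFD) = 747/8 ∩ BE · FD = 3199/4]
   → B = (-5/4, 67/8)

B = (-5/4, 67/8)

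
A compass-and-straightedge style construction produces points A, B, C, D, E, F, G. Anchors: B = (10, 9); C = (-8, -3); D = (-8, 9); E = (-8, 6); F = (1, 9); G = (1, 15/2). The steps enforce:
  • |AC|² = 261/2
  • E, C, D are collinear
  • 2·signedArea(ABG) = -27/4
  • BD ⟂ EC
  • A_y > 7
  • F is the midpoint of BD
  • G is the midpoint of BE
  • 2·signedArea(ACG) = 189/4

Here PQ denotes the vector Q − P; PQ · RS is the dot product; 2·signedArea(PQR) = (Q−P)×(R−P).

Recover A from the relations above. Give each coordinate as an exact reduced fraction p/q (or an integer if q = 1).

A = (-7/2, 15/2)

1. A_x = -7/2  [2·signedArea(ABG) = -27/4 ∩ 2·signedArea(ACG) = 189/4]
2. A_y = 15/2  [2·signedArea(ABG) = -27/4 ∩ 2·signedArea(ACG) = 189/4]
   → A = (-7/2, 15/2)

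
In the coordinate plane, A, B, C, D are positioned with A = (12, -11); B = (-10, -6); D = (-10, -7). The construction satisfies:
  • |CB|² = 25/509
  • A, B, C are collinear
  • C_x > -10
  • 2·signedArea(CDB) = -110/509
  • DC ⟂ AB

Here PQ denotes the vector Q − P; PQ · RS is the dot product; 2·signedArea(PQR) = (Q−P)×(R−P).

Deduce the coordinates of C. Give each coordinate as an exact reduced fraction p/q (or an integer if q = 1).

C = (-4980/509, -3079/509)

1. C_x = -4980/509  [A, B, C are collinear ∩ DC ⟂ AB]
2. C_y = -3079/509  [A, B, C are collinear ∩ DC ⟂ AB]
   → C = (-4980/509, -3079/509)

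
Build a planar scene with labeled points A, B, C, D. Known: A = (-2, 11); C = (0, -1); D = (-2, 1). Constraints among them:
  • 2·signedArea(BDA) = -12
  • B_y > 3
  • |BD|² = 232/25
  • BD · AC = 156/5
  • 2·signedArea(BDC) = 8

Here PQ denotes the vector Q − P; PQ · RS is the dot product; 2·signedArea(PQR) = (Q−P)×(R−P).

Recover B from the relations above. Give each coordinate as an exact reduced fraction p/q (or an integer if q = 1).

1. B_x = -4/5  [2·signedArea(BDC) = 8 ∩ BD · AC = 156/5]
2. B_y = 19/5  [2·signedArea(BDC) = 8 ∩ BD · AC = 156/5]
   → B = (-4/5, 19/5)

B = (-4/5, 19/5)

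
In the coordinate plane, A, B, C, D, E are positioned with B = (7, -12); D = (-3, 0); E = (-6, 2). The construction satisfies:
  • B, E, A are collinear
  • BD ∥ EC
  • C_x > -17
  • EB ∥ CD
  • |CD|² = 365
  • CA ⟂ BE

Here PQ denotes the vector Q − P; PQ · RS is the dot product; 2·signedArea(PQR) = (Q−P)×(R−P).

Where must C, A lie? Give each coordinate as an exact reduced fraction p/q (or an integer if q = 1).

A = (-6064/365, 4902/365)
C = (-16, 14)

1. C_x = -16  [EB ∥ CD ∩ BD ∥ EC]
2. C_y = 14  [EB ∥ CD ∩ BD ∥ EC]
   → C = (-16, 14)
3. A_x = -6064/365  [B, E, A are collinear ∩ CA ⟂ BE]
4. A_y = 4902/365  [B, E, A are collinear ∩ CA ⟂ BE]
   → A = (-6064/365, 4902/365)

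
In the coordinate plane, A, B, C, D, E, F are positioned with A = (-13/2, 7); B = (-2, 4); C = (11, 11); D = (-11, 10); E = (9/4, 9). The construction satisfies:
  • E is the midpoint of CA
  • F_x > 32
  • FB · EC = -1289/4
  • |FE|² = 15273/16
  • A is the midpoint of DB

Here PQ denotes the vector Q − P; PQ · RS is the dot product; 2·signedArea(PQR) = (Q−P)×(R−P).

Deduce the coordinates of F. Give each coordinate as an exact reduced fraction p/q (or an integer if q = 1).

1. F_x = 33  [line -35/4·x + -2·y + 1251/4 = 0 ∩ |FE|² = 15273/16]
2. F_y = 12  [line -35/4·x + -2·y + 1251/4 = 0 ∩ |FE|² = 15273/16]
   → F = (33, 12)

F = (33, 12)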